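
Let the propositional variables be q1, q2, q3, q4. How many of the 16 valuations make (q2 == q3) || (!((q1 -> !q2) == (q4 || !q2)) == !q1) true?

12

Initial set: {T ((q2 == q3) || (!((q1 -> !q2) == (q4 || !q2)) == !q1))}.
T ((q2 == q3) || (!((q1 -> !q2) == (q4 || !q2)) == !q1)): β-rule — branch into T (q2 == q3)  //  T (!((q1 -> !q2) == (q4 || !q2)) == !q1).
  branch 1 (add T (q2 == q3)):
    T (q2 == q3): β-rule — branch into T q2, T q3  //  F q2, F q3.
      branch 1.1 (add T q2, T q3):
        ○ open, literals {q2=1, q3=1}.
      branch 1.2 (add F q2, F q3):
        ○ open, literals {q2=0, q3=0}.
  branch 2 (add T (!((q1 -> !q2) == (q4 || !q2)) == !q1)):
    T (!((q1 -> !q2) == (q4 || !q2)) == !q1): β-rule — branch into T !((q1 -> !q2) == (q4 || !q2)), T !q1  //  F !((q1 -> !q2) == (q4 || !q2)), F !q1.
      branch 2.1 (add T !((q1 -> !q2) == (q4 || !q2)), T !q1):
        T !((q1 -> !q2) == (q4 || !q2)): β-rule — branch into T (q1 -> !q2), F (q4 || !q2)  //  F (q1 -> !q2), T (q4 || !q2).
          branch 2.1.1 (add T (q1 -> !q2), F (q4 || !q2)):
            F (q4 || !q2): α-rule — add F q4, F !q2.
            T (q1 -> !q2): β-rule — branch into F q1  //  T !q2.
              branch 2.1.1.1 (add F q1):
                ○ open, literals {q1=0, q2=1, q4=0}.
              branch 2.1.1.2 (add T !q2):
                × closes — contains both q2 and !q2.
          branch 2.1.2 (add F (q1 -> !q2), T (q4 || !q2)):
            F (q1 -> !q2): α-rule — add T q1, F !q2.
            × closes — contains both q1 and !q1.
      branch 2.2 (add F !((q1 -> !q2) == (q4 || !q2)), F !q1):
        F !((q1 -> !q2) == (q4 || !q2)): β-rule — branch into T (q1 -> !q2), T (q4 || !q2)  //  F (q1 -> !q2), F (q4 || !q2).
          branch 2.2.1 (add T (q1 -> !q2), T (q4 || !q2)):
            T (q1 -> !q2): β-rule — branch into F q1  //  T !q2.
              branch 2.2.1.1 (add F q1):
                × closes — contains both q1 and !q1.
              branch 2.2.1.2 (add T !q2):
                T (q4 || !q2): β-rule — branch into T q4  //  T !q2.
                  branch 2.2.1.2.1 (add T q4):
                    ○ open, literals {q1=1, q2=0, q4=1}.
                  branch 2.2.1.2.2 (add T !q2):
                    ○ open, literals {q1=1, q2=0}.
          branch 2.2.2 (add F (q1 -> !q2), F (q4 || !q2)):
            F (q1 -> !q2): α-rule — add T q1, F !q2.
            F (q4 || !q2): α-rule — add F q4, F !q2.
            ○ open, literals {q1=1, q2=1, q4=0}.
3 branches closed, 6 open.
Each open branch fixes some atoms; the unmentioned ones are free. Counting distinct full assignments: branch {q2=1, q3=1} (q1, q4) contributes 4 new; branch {q2=0, q3=0} (q1, q4) contributes 4 new; branch {q1=0, q2=1, q4=0} (q3) contributes 1 new; branch {q1=1, q2=0, q4=1} (q3) contributes 1 new; branch {q1=1, q2=0} (q3, q4) contributes 1 new; branch {q1=1, q2=1, q4=0} (q3) contributes 1 new. Total: 12.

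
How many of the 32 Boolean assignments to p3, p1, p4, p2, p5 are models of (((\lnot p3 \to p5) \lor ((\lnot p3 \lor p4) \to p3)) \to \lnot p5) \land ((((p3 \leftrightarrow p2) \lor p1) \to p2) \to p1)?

10

Initial set: {((((\lnot p3 \to p5) \lor ((\lnot p3 \lor p4) \to p3)) \to \lnot p5) \land ((((p3 \leftrightarrow p2) \lor p1) \to p2) \to p1))}.
((((\lnot p3 \to p5) \lor ((\lnot p3 \lor p4) \to p3)) \to \lnot p5) \land ((((p3 \leftrightarrow p2) \lor p1) \to p2) \to p1)): α-rule — add (((\lnot p3 \to p5) \lor ((\lnot p3 \lor p4) \to p3)) \to \lnot p5), ((((p3 \leftrightarrow p2) \lor p1) \to p2) \to p1).
(((\lnot p3 \to p5) \lor ((\lnot p3 \lor p4) \to p3)) \to \lnot p5): β-rule — branch into \lnot ((\lnot p3 \to p5) \lor ((\lnot p3 \lor p4) \to p3))  //  \lnot p5.
  branch 1 (add \lnot ((\lnot p3 \to p5) \lor ((\lnot p3 \lor p4) \to p3))):
    \lnot ((\lnot p3 \to p5) \lor ((\lnot p3 \lor p4) \to p3)): α-rule — add \lnot (\lnot p3 \to p5), \lnot ((\lnot p3 \lor p4) \to p3).
    \lnot (\lnot p3 \to p5): α-rule — add \lnot p3, \lnot p5.
    \lnot ((\lnot p3 \lor p4) \to p3): α-rule — add (\lnot p3 \lor p4), \lnot p3.
    ((((p3 \leftrightarrow p2) \lor p1) \to p2) \to p1): β-rule — branch into \lnot (((p3 \leftrightarrow p2) \lor p1) \to p2)  //  p1.
      branch 1.1 (add \lnot (((p3 \leftrightarrow p2) \lor p1) \to p2)):
        \lnot (((p3 \leftrightarrow p2) \lor p1) \to p2): α-rule — add ((p3 \leftrightarrow p2) \lor p1), \lnot p2.
        (\lnot p3 \lor p4): β-rule — branch into \lnot p3  //  p4.
          branch 1.1.1 (add \lnot p3):
            ((p3 \leftrightarrow p2) \lor p1): β-rule — branch into (p3 \leftrightarrow p2)  //  p1.
              branch 1.1.1.1 (add (p3 \leftrightarrow p2)):
                (p3 \leftrightarrow p2): β-rule — branch into p3, p2  //  \lnot p3, \lnot p2.
                  branch 1.1.1.1.1 (add p3, p2):
                    × closes — contains both p3 and \lnot p3.
                  branch 1.1.1.1.2 (add \lnot p3, \lnot p2):
                    ○ open, literals {p2=false, p3=false, p5=false}.
              branch 1.1.1.2 (add p1):
                ○ open, literals {p1=true, p2=false, p3=false, p5=false}.
          branch 1.1.2 (add p4):
            ((p3 \leftrightarrow p2) \lor p1): β-rule — branch into (p3 \leftrightarrow p2)  //  p1.
              branch 1.1.2.1 (add (p3 \leftrightarrow p2)):
                (p3 \leftrightarrow p2): β-rule — branch into p3, p2  //  \lnot p3, \lnot p2.
                  branch 1.1.2.1.1 (add p3, p2):
                    × closes — contains both p3 and \lnot p3.
                  branch 1.1.2.1.2 (add \lnot p3, \lnot p2):
                    ○ open, literals {p2=false, p3=false, p4=true, p5=false}.
              branch 1.1.2.2 (add p1):
                ○ open, literals {p1=true, p2=false, p3=false, p4=true, p5=false}.
      branch 1.2 (add p1):
        (\lnot p3 \lor p4): β-rule — branch into \lnot p3  //  p4.
          branch 1.2.1 (add \lnot p3):
            ○ open, literals {p1=true, p3=false, p5=false}.
          branch 1.2.2 (add p4):
            ○ open, literals {p1=true, p3=false, p4=true, p5=false}.
  branch 2 (add \lnot p5):
    ((((p3 \leftrightarrow p2) \lor p1) \to p2) \to p1): β-rule — branch into \lnot (((p3 \leftrightarrow p2) \lor p1) \to p2)  //  p1.
      branch 2.1 (add \lnot (((p3 \leftrightarrow p2) \lor p1) \to p2)):
        \lnot (((p3 \leftrightarrow p2) \lor p1) \to p2): α-rule — add ((p3 \leftrightarrow p2) \lor p1), \lnot p2.
        ((p3 \leftrightarrow p2) \lor p1): β-rule — branch into (p3 \leftrightarrow p2)  //  p1.
          branch 2.1.1 (add (p3 \leftrightarrow p2)):
            (p3 \leftrightarrow p2): β-rule — branch into p3, p2  //  \lnot p3, \lnot p2.
              branch 2.1.1.1 (add p3, p2):
                × closes — contains both p2 and \lnot p2.
              branch 2.1.1.2 (add \lnot p3, \lnot p2):
                ○ open, literals {p2=false, p3=false, p5=false}.
          branch 2.1.2 (add p1):
            ○ open, literals {p1=true, p2=false, p5=false}.
      branch 2.2 (add p1):
        ○ open, literals {p1=true, p5=false}.
3 branches closed, 9 open.
Each open branch fixes some atoms; the unmentioned ones are free. Counting distinct full assignments: branch {p2=false, p3=false, p5=false} (p1, p4) contributes 4 new; branch {p1=true, p2=false, p3=false, p5=false} (p4) contributes 0 new; branch {p2=false, p3=false, p4=true, p5=false} (p1) contributes 0 new; branch {p1=true, p2=false, p3=false, p4=true, p5=false} (none free) contributes 0 new; branch {p1=true, p3=false, p5=false} (p4, p2) contributes 2 new; branch {p1=true, p3=false, p4=true, p5=false} (p2) contributes 0 new; branch {p2=false, p3=false, p5=false} (p1, p4) contributes 0 new; branch {p1=true, p2=false, p5=false} (p3, p4) contributes 2 new; branch {p1=true, p5=false} (p3, p4, p2) contributes 2 new. Total: 10.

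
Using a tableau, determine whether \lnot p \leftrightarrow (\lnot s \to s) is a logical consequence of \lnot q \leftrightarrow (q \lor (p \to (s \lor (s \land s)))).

No

Initial set: {T (\lnot q \leftrightarrow (q \lor (p \to (s \lor (s \land s))))); F (\lnot p \leftrightarrow (\lnot s \to s))}.
T (\lnot q \leftrightarrow (q \lor (p \to (s \lor (s \land s))))): β-rule — branch into T \lnot q, T (q \lor (p \to (s \lor (s \land s))))  //  F \lnot q, F (q \lor (p \to (s \lor (s \land s)))).
  branch 1 (add T \lnot q, T (q \lor (p \to (s \lor (s \land s))))):
    F (\lnot p \leftrightarrow (\lnot s \to s)): β-rule — branch into T \lnot p, F (\lnot s \to s)  //  F \lnot p, T (\lnot s \to s).
      branch 1.1 (add T \lnot p, F (\lnot s \to s)):
        F (\lnot s \to s): α-rule — add T \lnot s, F s.
        T (q \lor (p \to (s \lor (s \land s)))): β-rule — branch into T q  //  T (p \to (s \lor (s \land s))).
          branch 1.1.1 (add T q):
            × closes — contains both q and \lnot q.
          branch 1.1.2 (add T (p \to (s \lor (s \land s)))):
            T (p \to (s \lor (s \land s))): β-rule — branch into F p  //  T (s \lor (s \land s)).
              branch 1.1.2.1 (add F p):
                ○ open, literals {p=false, q=false, s=false}.
              branch 1.1.2.2 (add T (s \lor (s \land s))):
                T (s \lor (s \land s)): β-rule — branch into T s  //  T (s \land s).
                  branch 1.1.2.2.1 (add T s):
                    × closes — contains both s and \lnot s.
                  branch 1.1.2.2.2 (add T (s \land s)):
                    T (s \land s): α-rule — add T s, T s.
                    × closes — contains both s and \lnot s.
      branch 1.2 (add F \lnot p, T (\lnot s \to s)):
        T (q \lor (p \to (s \lor (s \land s)))): β-rule — branch into T q  //  T (p \to (s \lor (s \land s))).
          branch 1.2.1 (add T q):
            × closes — contains both q and \lnot q.
          branch 1.2.2 (add T (p \to (s \lor (s \land s)))):
            T (\lnot s \to s): β-rule — branch into F \lnot s  //  T s.
              branch 1.2.2.1 (add F \lnot s):
                T (p \to (s \lor (s \land s))): β-rule — branch into F p  //  T (s \lor (s \land s)).
                  branch 1.2.2.1.1 (add F p):
                    × closes — contains both p and \lnot p.
                  branch 1.2.2.1.2 (add T (s \lor (s \land s))):
                    T (s \lor (s \land s)): β-rule — branch into T s  //  T (s \land s).
                      branch 1.2.2.1.2.1 (add T s):
                        ○ open, literals {p=true, q=false, s=true}.
                      branch 1.2.2.1.2.2 (add T (s \land s)):
                        T (s \land s): α-rule — add T s, T s.
                        ○ open, literals {p=true, q=false, s=true}.
              branch 1.2.2.2 (add T s):
                T (p \to (s \lor (s \land s))): β-rule — branch into F p  //  T (s \lor (s \land s)).
                  branch 1.2.2.2.1 (add F p):
                    × closes — contains both p and \lnot p.
                  branch 1.2.2.2.2 (add T (s \lor (s \land s))):
                    T (s \lor (s \land s)): β-rule — branch into T s  //  T (s \land s).
                      branch 1.2.2.2.2.1 (add T s):
                        ○ open, literals {p=true, q=false, s=true}.
                      branch 1.2.2.2.2.2 (add T (s \land s)):
                        T (s \land s): α-rule — add T s, T s.
                        ○ open, literals {p=true, q=false, s=true}.
  branch 2 (add F \lnot q, F (q \lor (p \to (s \lor (s \land s))))):
    F (q \lor (p \to (s \lor (s \land s)))): α-rule — add F q, F (p \to (s \lor (s \land s))).
    × closes — contains both q and \lnot q.
7 branches closed, 5 open.
An open branch gives a countermodel: p=false, q=false, s=false (unmentioned atoms arbitrary); the premises hold there but the conclusion fails.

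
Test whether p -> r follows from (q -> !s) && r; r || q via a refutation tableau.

Initial set: {((q -> !s) && r); (r || q); !(p -> r)}.
((q -> !s) && r): α-rule — add (q -> !s), r.
!(p -> r): α-rule — add p, !r.
× closes — contains both r and !r.
All 1 branch closes.
Every branch closed, so the premises entail the conclusion.

Yes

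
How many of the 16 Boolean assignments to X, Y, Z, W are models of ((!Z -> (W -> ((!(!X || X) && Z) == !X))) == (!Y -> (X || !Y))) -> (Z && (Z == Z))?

10

Initial set: {(((!Z -> (W -> ((!(!X || X) && Z) == !X))) == (!Y -> (X || !Y))) -> (Z && (Z == Z)))}.
(((!Z -> (W -> ((!(!X || X) && Z) == !X))) == (!Y -> (X || !Y))) -> (Z && (Z == Z))): β-rule — branch into !((!Z -> (W -> ((!(!X || X) && Z) == !X))) == (!Y -> (X || !Y)))  //  (Z && (Z == Z)).
  branch 1 (add !((!Z -> (W -> ((!(!X || X) && Z) == !X))) == (!Y -> (X || !Y)))):
    !((!Z -> (W -> ((!(!X || X) && Z) == !X))) == (!Y -> (X || !Y))): β-rule — branch into (!Z -> (W -> ((!(!X || X) && Z) == !X))), !(!Y -> (X || !Y))  //  !(!Z -> (W -> ((!(!X || X) && Z) == !X))), (!Y -> (X || !Y)).
      branch 1.1 (add (!Z -> (W -> ((!(!X || X) && Z) == !X))), !(!Y -> (X || !Y))):
        !(!Y -> (X || !Y)): α-rule — add !Y, !(X || !Y).
        !(X || !Y): α-rule — add !X, !!Y.
        × closes — contains both Y and !Y.
      branch 1.2 (add !(!Z -> (W -> ((!(!X || X) && Z) == !X))), (!Y -> (X || !Y))):
        !(!Z -> (W -> ((!(!X || X) && Z) == !X))): α-rule — add !Z, !(W -> ((!(!X || X) && Z) == !X)).
        !(W -> ((!(!X || X) && Z) == !X)): α-rule — add W, !((!(!X || X) && Z) == !X).
        (!Y -> (X || !Y)): β-rule — branch into !!Y  //  (X || !Y).
          branch 1.2.1 (add !!Y):
            !((!(!X || X) && Z) == !X): β-rule — branch into (!(!X || X) && Z), !!X  //  !(!(!X || X) && Z), !X.
              branch 1.2.1.1 (add (!(!X || X) && Z), !!X):
                (!(!X || X) && Z): α-rule — add !(!X || X), Z.
                × closes — contains both Z and !Z.
              branch 1.2.1.2 (add !(!(!X || X) && Z), !X):
                !(!(!X || X) && Z): β-rule — branch into !!(!X || X)  //  !Z.
                  branch 1.2.1.2.1 (add !!(!X || X)):
                    !!(!X || X): β-rule — branch into !X  //  X.
                      branch 1.2.1.2.1.1 (add !X):
                        ○ open, literals {W=true, X=false, Y=true, Z=false}.
                      branch 1.2.1.2.1.2 (add X):
                        × closes — contains both X and !X.
                  branch 1.2.1.2.2 (add !Z):
                    ○ open, literals {W=true, X=false, Y=true, Z=false}.
          branch 1.2.2 (add (X || !Y)):
            !((!(!X || X) && Z) == !X): β-rule — branch into (!(!X || X) && Z), !!X  //  !(!(!X || X) && Z), !X.
              branch 1.2.2.1 (add (!(!X || X) && Z), !!X):
                (!(!X || X) && Z): α-rule — add !(!X || X), Z.
                × closes — contains both Z and !Z.
              branch 1.2.2.2 (add !(!(!X || X) && Z), !X):
                (X || !Y): β-rule — branch into X  //  !Y.
                  branch 1.2.2.2.1 (add X):
                    × closes — contains both X and !X.
                  branch 1.2.2.2.2 (add !Y):
                    !(!(!X || X) && Z): β-rule — branch into !!(!X || X)  //  !Z.
                      branch 1.2.2.2.2.1 (add !!(!X || X)):
                        !!(!X || X): β-rule — branch into !X  //  X.
                          branch 1.2.2.2.2.1.1 (add !X):
                            ○ open, literals {W=true, X=false, Y=false, Z=false}.
                          branch 1.2.2.2.2.1.2 (add X):
                            × closes — contains both X and !X.
                      branch 1.2.2.2.2.2 (add !Z):
                        ○ open, literals {W=true, X=false, Y=false, Z=false}.
  branch 2 (add (Z && (Z == Z))):
    (Z && (Z == Z)): α-rule — add Z, (Z == Z).
    (Z == Z): β-rule — branch into Z, Z  //  !Z, !Z.
      branch 2.1 (add Z, Z):
        ○ open, literals {Z=true}.
      branch 2.2 (add !Z, !Z):
        × closes — contains both Z and !Z.
7 branches closed, 5 open.
Each open branch fixes some atoms; the unmentioned ones are free. Counting distinct full assignments: branch {W=true, X=false, Y=true, Z=false} (none free) contributes 1 new; branch {W=true, X=false, Y=true, Z=false} (none free) contributes 0 new; branch {W=true, X=false, Y=false, Z=false} (none free) contributes 1 new; branch {W=true, X=false, Y=false, Z=false} (none free) contributes 0 new; branch {Z=true} (X, Y, W) contributes 8 new. Total: 10.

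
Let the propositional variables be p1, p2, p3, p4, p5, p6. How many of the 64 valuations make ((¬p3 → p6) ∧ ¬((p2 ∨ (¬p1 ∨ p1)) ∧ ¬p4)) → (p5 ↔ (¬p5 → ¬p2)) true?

58

Initial set: {(((¬p3 → p6) ∧ ¬((p2 ∨ (¬p1 ∨ p1)) ∧ ¬p4)) → (p5 ↔ (¬p5 → ¬p2)))}.
(((¬p3 → p6) ∧ ¬((p2 ∨ (¬p1 ∨ p1)) ∧ ¬p4)) → (p5 ↔ (¬p5 → ¬p2))): β-rule — branch into ¬((¬p3 → p6) ∧ ¬((p2 ∨ (¬p1 ∨ p1)) ∧ ¬p4))  //  (p5 ↔ (¬p5 → ¬p2)).
  branch 1 (add ¬((¬p3 → p6) ∧ ¬((p2 ∨ (¬p1 ∨ p1)) ∧ ¬p4))):
    ¬((¬p3 → p6) ∧ ¬((p2 ∨ (¬p1 ∨ p1)) ∧ ¬p4)): β-rule — branch into ¬(¬p3 → p6)  //  ¬¬((p2 ∨ (¬p1 ∨ p1)) ∧ ¬p4).
      branch 1.1 (add ¬(¬p3 → p6)):
        ¬(¬p3 → p6): α-rule — add ¬p3, ¬p6.
        ○ open, literals {p3=F, p6=F}.
      branch 1.2 (add ¬¬((p2 ∨ (¬p1 ∨ p1)) ∧ ¬p4)):
        ¬¬((p2 ∨ (¬p1 ∨ p1)) ∧ ¬p4): α-rule — add (p2 ∨ (¬p1 ∨ p1)), ¬p4.
        (p2 ∨ (¬p1 ∨ p1)): β-rule — branch into p2  //  (¬p1 ∨ p1).
          branch 1.2.1 (add p2):
            ○ open, literals {p2=T, p4=F}.
          branch 1.2.2 (add (¬p1 ∨ p1)):
            (¬p1 ∨ p1): β-rule — branch into ¬p1  //  p1.
              branch 1.2.2.1 (add ¬p1):
                ○ open, literals {p1=F, p4=F}.
              branch 1.2.2.2 (add p1):
                ○ open, literals {p1=T, p4=F}.
  branch 2 (add (p5 ↔ (¬p5 → ¬p2))):
    (p5 ↔ (¬p5 → ¬p2)): β-rule — branch into p5, (¬p5 → ¬p2)  //  ¬p5, ¬(¬p5 → ¬p2).
      branch 2.1 (add p5, (¬p5 → ¬p2)):
        (¬p5 → ¬p2): β-rule — branch into ¬¬p5  //  ¬p2.
          branch 2.1.1 (add ¬¬p5):
            ○ open, literals {p5=T}.
          branch 2.1.2 (add ¬p2):
            ○ open, literals {p2=F, p5=T}.
      branch 2.2 (add ¬p5, ¬(¬p5 → ¬p2)):
        ¬(¬p5 → ¬p2): α-rule — add ¬p5, ¬¬p2.
        ○ open, literals {p2=T, p5=F}.
0 branches closed, 7 open.
Each open branch fixes some atoms; the unmentioned ones are free. Counting distinct full assignments: branch {p3=F, p6=F} (p1, p2, p4, p5) contributes 16 new; branch {p2=T, p4=F} (p1, p3, p5, p6) contributes 12 new; branch {p1=F, p4=F} (p2, p3, p5, p6) contributes 6 new; branch {p1=T, p4=F} (p2, p3, p5, p6) contributes 6 new; branch {p5=T} (p1, p2, p3, p4, p6) contributes 12 new; branch {p2=F, p5=T} (p1, p3, p4, p6) contributes 0 new; branch {p2=T, p5=F} (p1, p3, p4, p6) contributes 6 new. Total: 58.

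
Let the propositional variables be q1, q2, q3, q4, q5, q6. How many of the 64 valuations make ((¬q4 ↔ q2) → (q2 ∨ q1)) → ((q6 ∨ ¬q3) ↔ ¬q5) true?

Initial set: {T (((¬q4 ↔ q2) → (q2 ∨ q1)) → ((q6 ∨ ¬q3) ↔ ¬q5))}.
T (((¬q4 ↔ q2) → (q2 ∨ q1)) → ((q6 ∨ ¬q3) ↔ ¬q5)): β-rule — branch into F ((¬q4 ↔ q2) → (q2 ∨ q1))  //  T ((q6 ∨ ¬q3) ↔ ¬q5).
  branch 1 (add F ((¬q4 ↔ q2) → (q2 ∨ q1))):
    F ((¬q4 ↔ q2) → (q2 ∨ q1)): α-rule — add T (¬q4 ↔ q2), F (q2 ∨ q1).
    F (q2 ∨ q1): α-rule — add F q2, F q1.
    T (¬q4 ↔ q2): β-rule — branch into T ¬q4, T q2  //  F ¬q4, F q2.
      branch 1.1 (add T ¬q4, T q2):
        × closes — contains both q2 and ¬q2.
      branch 1.2 (add F ¬q4, F q2):
        ○ open, literals {q1=F, q2=F, q4=T}.
  branch 2 (add T ((q6 ∨ ¬q3) ↔ ¬q5)):
    T ((q6 ∨ ¬q3) ↔ ¬q5): β-rule — branch into T (q6 ∨ ¬q3), T ¬q5  //  F (q6 ∨ ¬q3), F ¬q5.
      branch 2.1 (add T (q6 ∨ ¬q3), T ¬q5):
        T (q6 ∨ ¬q3): β-rule — branch into T q6  //  T ¬q3.
          branch 2.1.1 (add T q6):
            ○ open, literals {q5=F, q6=T}.
          branch 2.1.2 (add T ¬q3):
            ○ open, literals {q3=F, q5=F}.
      branch 2.2 (add F (q6 ∨ ¬q3), F ¬q5):
        F (q6 ∨ ¬q3): α-rule — add F q6, F ¬q3.
        ○ open, literals {q3=T, q5=T, q6=F}.
1 branch closed, 4 open.
Each open branch fixes some atoms; the unmentioned ones are free. Counting distinct full assignments: branch {q1=F, q2=F, q4=T} (q3, q5, q6) contributes 8 new; branch {q5=F, q6=T} (q1, q2, q3, q4) contributes 14 new; branch {q3=F, q5=F} (q1, q2, q4, q6) contributes 7 new; branch {q3=T, q5=T, q6=F} (q1, q2, q4) contributes 7 new. Total: 36.

36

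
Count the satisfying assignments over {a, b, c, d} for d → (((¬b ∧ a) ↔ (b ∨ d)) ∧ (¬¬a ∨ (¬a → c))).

10

Initial set: {(d → (((¬b ∧ a) ↔ (b ∨ d)) ∧ (¬¬a ∨ (¬a → c))))}.
(d → (((¬b ∧ a) ↔ (b ∨ d)) ∧ (¬¬a ∨ (¬a → c)))): β-rule — branch into ¬d  //  (((¬b ∧ a) ↔ (b ∨ d)) ∧ (¬¬a ∨ (¬a → c))).
  branch 1 (add ¬d):
    ○ open, literals {d=0}.
  branch 2 (add (((¬b ∧ a) ↔ (b ∨ d)) ∧ (¬¬a ∨ (¬a → c)))):
    (((¬b ∧ a) ↔ (b ∨ d)) ∧ (¬¬a ∨ (¬a → c))): α-rule — add ((¬b ∧ a) ↔ (b ∨ d)), (¬¬a ∨ (¬a → c)).
    ((¬b ∧ a) ↔ (b ∨ d)): β-rule — branch into (¬b ∧ a), (b ∨ d)  //  ¬(¬b ∧ a), ¬(b ∨ d).
      branch 2.1 (add (¬b ∧ a), (b ∨ d)):
        (¬b ∧ a): α-rule — add ¬b, a.
        (¬¬a ∨ (¬a → c)): β-rule — branch into ¬¬a  //  (¬a → c).
          branch 2.1.1 (add ¬¬a):
            ¬¬a: drop double negation, giving a.
            (b ∨ d): β-rule — branch into b  //  d.
              branch 2.1.1.1 (add b):
                × closes — contains both b and ¬b.
              branch 2.1.1.2 (add d):
                ○ open, literals {a=1, b=0, d=1}.
          branch 2.1.2 (add (¬a → c)):
            (b ∨ d): β-rule — branch into b  //  d.
              branch 2.1.2.1 (add b):
                × closes — contains both b and ¬b.
              branch 2.1.2.2 (add d):
                (¬a → c): β-rule — branch into ¬¬a  //  c.
                  branch 2.1.2.2.1 (add ¬¬a):
                    ○ open, literals {a=1, b=0, d=1}.
                  branch 2.1.2.2.2 (add c):
                    ○ open, literals {a=1, b=0, c=1, d=1}.
      branch 2.2 (add ¬(¬b ∧ a), ¬(b ∨ d)):
        ¬(b ∨ d): α-rule — add ¬b, ¬d.
        (¬¬a ∨ (¬a → c)): β-rule — branch into ¬¬a  //  (¬a → c).
          branch 2.2.1 (add ¬¬a):
            ¬¬a: drop double negation, giving a.
            ¬(¬b ∧ a): β-rule — branch into ¬¬b  //  ¬a.
              branch 2.2.1.1 (add ¬¬b):
                × closes — contains both b and ¬b.
              branch 2.2.1.2 (add ¬a):
                × closes — contains both a and ¬a.
          branch 2.2.2 (add (¬a → c)):
            ¬(¬b ∧ a): β-rule — branch into ¬¬b  //  ¬a.
              branch 2.2.2.1 (add ¬¬b):
                × closes — contains both b and ¬b.
              branch 2.2.2.2 (add ¬a):
                (¬a → c): β-rule — branch into ¬¬a  //  c.
                  branch 2.2.2.2.1 (add ¬¬a):
                    × closes — contains both a and ¬a.
                  branch 2.2.2.2.2 (add c):
                    ○ open, literals {a=0, b=0, c=1, d=0}.
6 branches closed, 5 open.
Each open branch fixes some atoms; the unmentioned ones are free. Counting distinct full assignments: branch {d=0} (a, b, c) contributes 8 new; branch {a=1, b=0, d=1} (c) contributes 2 new; branch {a=1, b=0, d=1} (c) contributes 0 new; branch {a=1, b=0, c=1, d=1} (none free) contributes 0 new; branch {a=0, b=0, c=1, d=0} (none free) contributes 0 new. Total: 10.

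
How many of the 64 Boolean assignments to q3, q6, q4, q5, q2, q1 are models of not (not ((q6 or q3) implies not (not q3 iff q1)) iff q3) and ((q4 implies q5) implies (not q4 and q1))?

18

Initial set: {(not (not ((q6 or q3) implies not (not q3 iff q1)) iff q3) and ((q4 implies q5) implies (not q4 and q1)))}.
(not (not ((q6 or q3) implies not (not q3 iff q1)) iff q3) and ((q4 implies q5) implies (not q4 and q1))): α-rule — add not (not ((q6 or q3) implies not (not q3 iff q1)) iff q3), ((q4 implies q5) implies (not q4 and q1)).
not (not ((q6 or q3) implies not (not q3 iff q1)) iff q3): β-rule — branch into not ((q6 or q3) implies not (not q3 iff q1)), not q3  //  not not ((q6 or q3) implies not (not q3 iff q1)), q3.
  branch 1 (add not ((q6 or q3) implies not (not q3 iff q1)), not q3):
    not ((q6 or q3) implies not (not q3 iff q1)): α-rule — add (q6 or q3), not not (not q3 iff q1).
    ((q4 implies q5) implies (not q4 and q1)): β-rule — branch into not (q4 implies q5)  //  (not q4 and q1).
      branch 1.1 (add not (q4 implies q5)):
        not (q4 implies q5): α-rule — add q4, not q5.
        (q6 or q3): β-rule — branch into q6  //  q3.
          branch 1.1.1 (add q6):
            not not (not q3 iff q1): β-rule — branch into not q3, q1  //  not not q3, not q1.
              branch 1.1.1.1 (add not q3, q1):
                ○ open, literals {q1=true, q3=false, q4=true, q5=false, q6=true}.
              branch 1.1.1.2 (add not not q3, not q1):
                × closes — contains both q3 and not q3.
          branch 1.1.2 (add q3):
            × closes — contains both q3 and not q3.
      branch 1.2 (add (not q4 and q1)):
        (not q4 and q1): α-rule — add not q4, q1.
        (q6 or q3): β-rule — branch into q6  //  q3.
          branch 1.2.1 (add q6):
            not not (not q3 iff q1): β-rule — branch into not q3, q1  //  not not q3, not q1.
              branch 1.2.1.1 (add not q3, q1):
                ○ open, literals {q1=true, q3=false, q4=false, q6=true}.
              branch 1.2.1.2 (add not not q3, not q1):
                × closes — contains both q3 and not q3.
          branch 1.2.2 (add q3):
            × closes — contains both q3 and not q3.
  branch 2 (add not not ((q6 or q3) implies not (not q3 iff q1)), q3):
    ((q4 implies q5) implies (not q4 and q1)): β-rule — branch into not (q4 implies q5)  //  (not q4 and q1).
      branch 2.1 (add not (q4 implies q5)):
        not (q4 implies q5): α-rule — add q4, not q5.
        not not ((q6 or q3) implies not (not q3 iff q1)): β-rule — branch into not (q6 or q3)  //  not (not q3 iff q1).
          branch 2.1.1 (add not (q6 or q3)):
            not (q6 or q3): α-rule — add not q6, not q3.
            × closes — contains both q3 and not q3.
          branch 2.1.2 (add not (not q3 iff q1)):
            not (not q3 iff q1): β-rule — branch into not q3, not q1  //  not not q3, q1.
              branch 2.1.2.1 (add not q3, not q1):
                × closes — contains both q3 and not q3.
              branch 2.1.2.2 (add not not q3, q1):
                ○ open, literals {q1=true, q3=true, q4=true, q5=false}.
      branch 2.2 (add (not q4 and q1)):
        (not q4 and q1): α-rule — add not q4, q1.
        not not ((q6 or q3) implies not (not q3 iff q1)): β-rule — branch into not (q6 or q3)  //  not (not q3 iff q1).
          branch 2.2.1 (add not (q6 or q3)):
            not (q6 or q3): α-rule — add not q6, not q3.
            × closes — contains both q3 and not q3.
          branch 2.2.2 (add not (not q3 iff q1)):
            not (not q3 iff q1): β-rule — branch into not q3, not q1  //  not not q3, q1.
              branch 2.2.2.1 (add not q3, not q1):
                × closes — contains both q3 and not q3.
              branch 2.2.2.2 (add not not q3, q1):
                ○ open, literals {q1=true, q3=true, q4=false}.
8 branches closed, 4 open.
Each open branch fixes some atoms; the unmentioned ones are free. Counting distinct full assignments: branch {q1=true, q3=false, q4=true, q5=false, q6=true} (q2) contributes 2 new; branch {q1=true, q3=false, q4=false, q6=true} (q5, q2) contributes 4 new; branch {q1=true, q3=true, q4=true, q5=false} (q6, q2) contributes 4 new; branch {q1=true, q3=true, q4=false} (q6, q5, q2) contributes 8 new. Total: 18.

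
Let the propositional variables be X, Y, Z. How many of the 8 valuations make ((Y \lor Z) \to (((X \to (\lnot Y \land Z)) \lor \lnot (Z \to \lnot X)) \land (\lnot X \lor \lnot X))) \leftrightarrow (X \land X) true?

Initial set: {T (((Y \lor Z) \to (((X \to (\lnot Y \land Z)) \lor \lnot (Z \to \lnot X)) \land (\lnot X \lor \lnot X))) \leftrightarrow (X \land X))}.
T (((Y \lor Z) \to (((X \to (\lnot Y \land Z)) \lor \lnot (Z \to \lnot X)) \land (\lnot X \lor \lnot X))) \leftrightarrow (X \land X)): β-rule — branch into T ((Y \lor Z) \to (((X \to (\lnot Y \land Z)) \lor \lnot (Z \to \lnot X)) \land (\lnot X \lor \lnot X))), T (X \land X)  //  F ((Y \lor Z) \to (((X \to (\lnot Y \land Z)) \lor \lnot (Z \to \lnot X)) \land (\lnot X \lor \lnot X))), F (X \land X).
  branch 1 (add T ((Y \lor Z) \to (((X \to (\lnot Y \land Z)) \lor \lnot (Z \to \lnot X)) \land (\lnot X \lor \lnot X))), T (X \land X)):
    T (X \land X): α-rule — add T X, T X.
    T ((Y \lor Z) \to (((X \to (\lnot Y \land Z)) \lor \lnot (Z \to \lnot X)) \land (\lnot X \lor \lnot X))): β-rule — branch into F (Y \lor Z)  //  T (((X \to (\lnot Y \land Z)) \lor \lnot (Z \to \lnot X)) \land (\lnot X \lor \lnot X)).
      branch 1.1 (add F (Y \lor Z)):
        F (Y \lor Z): α-rule — add F Y, F Z.
        ○ open, literals {X=true, Y=false, Z=false}.
      branch 1.2 (add T (((X \to (\lnot Y \land Z)) \lor \lnot (Z \to \lnot X)) \land (\lnot X \lor \lnot X))):
        T (((X \to (\lnot Y \land Z)) \lor \lnot (Z \to \lnot X)) \land (\lnot X \lor \lnot X)): α-rule — add T ((X \to (\lnot Y \land Z)) \lor \lnot (Z \to \lnot X)), T (\lnot X \lor \lnot X).
        T ((X \to (\lnot Y \land Z)) \lor \lnot (Z \to \lnot X)): β-rule — branch into T (X \to (\lnot Y \land Z))  //  T \lnot (Z \to \lnot X).
          branch 1.2.1 (add T (X \to (\lnot Y \land Z))):
            T (\lnot X \lor \lnot X): β-rule — branch into T \lnot X  //  T \lnot X.
              branch 1.2.1.1 (add T \lnot X):
                × closes — contains both X and \lnot X.
              branch 1.2.1.2 (add T \lnot X):
                × closes — contains both X and \lnot X.
          branch 1.2.2 (add T \lnot (Z \to \lnot X)):
            T \lnot (Z \to \lnot X): α-rule — add T Z, F \lnot X.
            T (\lnot X \lor \lnot X): β-rule — branch into T \lnot X  //  T \lnot X.
              branch 1.2.2.1 (add T \lnot X):
                × closes — contains both X and \lnot X.
              branch 1.2.2.2 (add T \lnot X):
                × closes — contains both X and \lnot X.
  branch 2 (add F ((Y \lor Z) \to (((X \to (\lnot Y \land Z)) \lor \lnot (Z \to \lnot X)) \land (\lnot X \lor \lnot X))), F (X \land X)):
    F ((Y \lor Z) \to (((X \to (\lnot Y \land Z)) \lor \lnot (Z \to \lnot X)) \land (\lnot X \lor \lnot X))): α-rule — add T (Y \lor Z), F (((X \to (\lnot Y \land Z)) \lor \lnot (Z \to \lnot X)) \land (\lnot X \lor \lnot X)).
    F (X \land X): β-rule — branch into F X  //  F X.
      branch 2.1 (add F X):
        T (Y \lor Z): β-rule — branch into T Y  //  T Z.
          branch 2.1.1 (add T Y):
            F (((X \to (\lnot Y \land Z)) \lor \lnot (Z \to \lnot X)) \land (\lnot X \lor \lnot X)): β-rule — branch into F ((X \to (\lnot Y \land Z)) \lor \lnot (Z \to \lnot X))  //  F (\lnot X \lor \lnot X).
              branch 2.1.1.1 (add F ((X \to (\lnot Y \land Z)) \lor \lnot (Z \to \lnot X))):
                F ((X \to (\lnot Y \land Z)) \lor \lnot (Z \to \lnot X)): α-rule — add F (X \to (\lnot Y \land Z)), F \lnot (Z \to \lnot X).
                F (X \to (\lnot Y \land Z)): α-rule — add T X, F (\lnot Y \land Z).
                × closes — contains both X and \lnot X.
              branch 2.1.1.2 (add F (\lnot X \lor \lnot X)):
                F (\lnot X \lor \lnot X): α-rule — add F \lnot X, F \lnot X.
                × closes — contains both X and \lnot X.
          branch 2.1.2 (add T Z):
            F (((X \to (\lnot Y \land Z)) \lor \lnot (Z \to \lnot X)) \land (\lnot X \lor \lnot X)): β-rule — branch into F ((X \to (\lnot Y \land Z)) \lor \lnot (Z \to \lnot X))  //  F (\lnot X \lor \lnot X).
              branch 2.1.2.1 (add F ((X \to (\lnot Y \land Z)) \lor \lnot (Z \to \lnot X))):
                F ((X \to (\lnot Y \land Z)) \lor \lnot (Z \to \lnot X)): α-rule — add F (X \to (\lnot Y \land Z)), F \lnot (Z \to \lnot X).
                F (X \to (\lnot Y \land Z)): α-rule — add T X, F (\lnot Y \land Z).
                × closes — contains both X and \lnot X.
              branch 2.1.2.2 (add F (\lnot X \lor \lnot X)):
                F (\lnot X \lor \lnot X): α-rule — add F \lnot X, F \lnot X.
                × closes — contains both X and \lnot X.
      branch 2.2 (add F X):
        T (Y \lor Z): β-rule — branch into T Y  //  T Z.
          branch 2.2.1 (add T Y):
            F (((X \to (\lnot Y \land Z)) \lor \lnot (Z \to \lnot X)) \land (\lnot X \lor \lnot X)): β-rule — branch into F ((X \to (\lnot Y \land Z)) \lor \lnot (Z \to \lnot X))  //  F (\lnot X \lor \lnot X).
              branch 2.2.1.1 (add F ((X \to (\lnot Y \land Z)) \lor \lnot (Z \to \lnot X))):
                F ((X \to (\lnot Y \land Z)) \lor \lnot (Z \to \lnot X)): α-rule — add F (X \to (\lnot Y \land Z)), F \lnot (Z \to \lnot X).
                F (X \to (\lnot Y \land Z)): α-rule — add T X, F (\lnot Y \land Z).
                × closes — contains both X and \lnot X.
              branch 2.2.1.2 (add F (\lnot X \lor \lnot X)):
                F (\lnot X \lor \lnot X): α-rule — add F \lnot X, F \lnot X.
                × closes — contains both X and \lnot X.
          branch 2.2.2 (add T Z):
            F (((X \to (\lnot Y \land Z)) \lor \lnot (Z \to \lnot X)) \land (\lnot X \lor \lnot X)): β-rule — branch into F ((X \to (\lnot Y \land Z)) \lor \lnot (Z \to \lnot X))  //  F (\lnot X \lor \lnot X).
              branch 2.2.2.1 (add F ((X \to (\lnot Y \land Z)) \lor \lnot (Z \to \lnot X))):
                F ((X \to (\lnot Y \land Z)) \lor \lnot (Z \to \lnot X)): α-rule — add F (X \to (\lnot Y \land Z)), F \lnot (Z \to \lnot X).
                F (X \to (\lnot Y \land Z)): α-rule — add T X, F (\lnot Y \land Z).
                × closes — contains both X and \lnot X.
              branch 2.2.2.2 (add F (\lnot X \lor \lnot X)):
                F (\lnot X \lor \lnot X): α-rule — add F \lnot X, F \lnot X.
                × closes — contains both X and \lnot X.
12 branches closed, 1 open.
Each open branch fixes some atoms; the unmentioned ones are free. Counting distinct full assignments: branch {X=true, Y=false, Z=false} (none free) contributes 1 new. Total: 1.

1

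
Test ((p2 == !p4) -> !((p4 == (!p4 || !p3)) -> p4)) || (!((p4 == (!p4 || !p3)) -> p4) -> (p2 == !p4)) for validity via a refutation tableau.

Assume the negation and expand:
Initial set: {!(((p2 == !p4) -> !((p4 == (!p4 || !p3)) -> p4)) || (!((p4 == (!p4 || !p3)) -> p4) -> (p2 == !p4)))}.
!(((p2 == !p4) -> !((p4 == (!p4 || !p3)) -> p4)) || (!((p4 == (!p4 || !p3)) -> p4) -> (p2 == !p4))): α-rule — add !((p2 == !p4) -> !((p4 == (!p4 || !p3)) -> p4)), !(!((p4 == (!p4 || !p3)) -> p4) -> (p2 == !p4)).
!((p2 == !p4) -> !((p4 == (!p4 || !p3)) -> p4)): α-rule — add (p2 == !p4), !!((p4 == (!p4 || !p3)) -> p4).
!(!((p4 == (!p4 || !p3)) -> p4) -> (p2 == !p4)): α-rule — add !((p4 == (!p4 || !p3)) -> p4), !(p2 == !p4).
!((p4 == (!p4 || !p3)) -> p4): α-rule — add (p4 == (!p4 || !p3)), !p4.
(p2 == !p4): β-rule — branch into p2, !p4  //  !p2, !!p4.
  branch 1 (add p2, !p4):
    !!((p4 == (!p4 || !p3)) -> p4): β-rule — branch into !(p4 == (!p4 || !p3))  //  p4.
      branch 1.1 (add !(p4 == (!p4 || !p3))):
        !(p2 == !p4): β-rule — branch into p2, !!p4  //  !p2, !p4.
          branch 1.1.1 (add p2, !!p4):
            × closes — contains both p4 and !p4.
          branch 1.1.2 (add !p2, !p4):
            × closes — contains both p2 and !p2.
      branch 1.2 (add p4):
        × closes — contains both p4 and !p4.
  branch 2 (add !p2, !!p4):
    × closes — contains both p4 and !p4.
All 4 branches close.
Every branch closed, so the negation is unsatisfiable and the formula is valid.

Valid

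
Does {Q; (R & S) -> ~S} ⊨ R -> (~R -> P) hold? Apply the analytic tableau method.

Initial set: {Q; ((R & S) -> ~S); ~(R -> (~R -> P))}.
~(R -> (~R -> P)): α-rule — add R, ~(~R -> P).
~(~R -> P): α-rule — add ~R, ~P.
× closes — contains both R and ~R.
All 1 branch closes.
Every branch closed, so the premises entail the conclusion.

Yes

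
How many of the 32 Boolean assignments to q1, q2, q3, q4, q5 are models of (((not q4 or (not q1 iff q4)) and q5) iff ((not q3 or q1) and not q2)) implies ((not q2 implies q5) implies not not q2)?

Initial set: {((((not q4 or (not q1 iff q4)) and q5) iff ((not q3 or q1) and not q2)) implies ((not q2 implies q5) implies not not q2))}.
((((not q4 or (not q1 iff q4)) and q5) iff ((not q3 or q1) and not q2)) implies ((not q2 implies q5) implies not not q2)): β-rule — branch into not (((not q4 or (not q1 iff q4)) and q5) iff ((not q3 or q1) and not q2))  //  ((not q2 implies q5) implies not not q2).
  branch 1 (add not (((not q4 or (not q1 iff q4)) and q5) iff ((not q3 or q1) and not q2))):
    not (((not q4 or (not q1 iff q4)) and q5) iff ((not q3 or q1) and not q2)): β-rule — branch into ((not q4 or (not q1 iff q4)) and q5), not ((not q3 or q1) and not q2)  //  not ((not q4 or (not q1 iff q4)) and q5), ((not q3 or q1) and not q2).
      branch 1.1 (add ((not q4 or (not q1 iff q4)) and q5), not ((not q3 or q1) and not q2)):
        ((not q4 or (not q1 iff q4)) and q5): α-rule — add (not q4 or (not q1 iff q4)), q5.
        not ((not q3 or q1) and not q2): β-rule — branch into not (not q3 or q1)  //  not not q2.
          branch 1.1.1 (add not (not q3 or q1)):
            not (not q3 or q1): α-rule — add not not q3, not q1.
            (not q4 or (not q1 iff q4)): β-rule — branch into not q4  //  (not q1 iff q4).
              branch 1.1.1.1 (add not q4):
                ○ open, literals {q1=0, q3=1, q4=0, q5=1}.
              branch 1.1.1.2 (add (not q1 iff q4)):
                (not q1 iff q4): β-rule — branch into not q1, q4  //  not not q1, not q4.
                  branch 1.1.1.2.1 (add not q1, q4):
                    ○ open, literals {q1=0, q3=1, q4=1, q5=1}.
                  branch 1.1.1.2.2 (add not not q1, not q4):
                    × closes — contains both q1 and not q1.
          branch 1.1.2 (add not not q2):
            (not q4 or (not q1 iff q4)): β-rule — branch into not q4  //  (not q1 iff q4).
              branch 1.1.2.1 (add not q4):
                ○ open, literals {q2=1, q4=0, q5=1}.
              branch 1.1.2.2 (add (not q1 iff q4)):
                (not q1 iff q4): β-rule — branch into not q1, q4  //  not not q1, not q4.
                  branch 1.1.2.2.1 (add not q1, q4):
                    ○ open, literals {q1=0, q2=1, q4=1, q5=1}.
                  branch 1.1.2.2.2 (add not not q1, not q4):
                    ○ open, literals {q1=1, q2=1, q4=0, q5=1}.
      branch 1.2 (add not ((not q4 or (not q1 iff q4)) and q5), ((not q3 or q1) and not q2)):
        ((not q3 or q1) and not q2): α-rule — add (not q3 or q1), not q2.
        not ((not q4 or (not q1 iff q4)) and q5): β-rule — branch into not (not q4 or (not q1 iff q4))  //  not q5.
          branch 1.2.1 (add not (not q4 or (not q1 iff q4))):
            not (not q4 or (not q1 iff q4)): α-rule — add not not q4, not (not q1 iff q4).
            (not q3 or q1): β-rule — branch into not q3  //  q1.
              branch 1.2.1.1 (add not q3):
                not (not q1 iff q4): β-rule — branch into not q1, not q4  //  not not q1, q4.
                  branch 1.2.1.1.1 (add not q1, not q4):
                    × closes — contains both q4 and not q4.
                  branch 1.2.1.1.2 (add not not q1, q4):
                    ○ open, literals {q1=1, q2=0, q3=0, q4=1}.
              branch 1.2.1.2 (add q1):
                not (not q1 iff q4): β-rule — branch into not q1, not q4  //  not not q1, q4.
                  branch 1.2.1.2.1 (add not q1, not q4):
                    × closes — contains both q1 and not q1.
                  branch 1.2.1.2.2 (add not not q1, q4):
                    ○ open, literals {q1=1, q2=0, q4=1}.
          branch 1.2.2 (add not q5):
            (not q3 or q1): β-rule — branch into not q3  //  q1.
              branch 1.2.2.1 (add not q3):
                ○ open, literals {q2=0, q3=0, q5=0}.
              branch 1.2.2.2 (add q1):
                ○ open, literals {q1=1, q2=0, q5=0}.
  branch 2 (add ((not q2 implies q5) implies not not q2)):
    ((not q2 implies q5) implies not not q2): β-rule — branch into not (not q2 implies q5)  //  not not q2.
      branch 2.1 (add not (not q2 implies q5)):
        not (not q2 implies q5): α-rule — add not q2, not q5.
        ○ open, literals {q2=0, q5=0}.
      branch 2.2 (add not not q2):
        not not q2: drop double negation, giving q2.
        ○ open, literals {q2=1}.
3 branches closed, 11 open.
Each open branch fixes some atoms; the unmentioned ones are free. Counting distinct full assignments: branch {q1=0, q3=1, q4=0, q5=1} (q2) contributes 2 new; branch {q1=0, q3=1, q4=1, q5=1} (q2) contributes 2 new; branch {q2=1, q4=0, q5=1} (q1, q3) contributes 3 new; branch {q1=0, q2=1, q4=1, q5=1} (q3) contributes 1 new; branch {q1=1, q2=1, q4=0, q5=1} (q3) contributes 0 new; branch {q1=1, q2=0, q3=0, q4=1} (q5) contributes 2 new; branch {q1=1, q2=0, q4=1} (q3, q5) contributes 2 new; branch {q2=0, q3=0, q5=0} (q1, q4) contributes 3 new; branch {q1=1, q2=0, q5=0} (q3, q4) contributes 1 new; branch {q2=0, q5=0} (q1, q3, q4) contributes 2 new; branch {q2=1} (q1, q3, q4, q5) contributes 10 new. Total: 28.

28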